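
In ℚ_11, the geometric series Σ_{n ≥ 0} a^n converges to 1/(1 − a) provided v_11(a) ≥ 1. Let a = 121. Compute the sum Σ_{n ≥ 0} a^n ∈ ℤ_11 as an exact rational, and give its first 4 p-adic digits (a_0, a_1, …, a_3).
Σ a^n = 1/(1 − a) = -1/120;  first 4 digits = (1, 0, 1, 0)

v_11(a) = 2 ≥ 1, so the series converges in ℤ_11 to 1/(1 − a) = 1/(1 − 121) = -1/120. Expand this rational in ℤ_11: compute digits iteratively via d_i = x_i mod 11, x_{i+1} = (x_i − d_i)/11. The first 4 digits are (1, 0, 1, 0).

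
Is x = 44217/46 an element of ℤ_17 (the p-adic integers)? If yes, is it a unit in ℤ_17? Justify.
x ∈ ℤ_17 but not a unit; v_17(x) = 3 > 0

ℤ_17 = {x ∈ ℚ_17 : v_17(x) ≥ 0} and ℤ_17^× = {x ∈ ℤ_17 : v_17(x) = 0}. Here v_17(44217/46) = v_17(num) − v_17(den) = 3; compare against these criteria.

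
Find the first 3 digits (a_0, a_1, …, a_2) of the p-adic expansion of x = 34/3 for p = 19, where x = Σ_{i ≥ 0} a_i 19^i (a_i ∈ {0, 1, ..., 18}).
(a_0, …, a_2) = (5, 13, 12)

v_19(34/3) = 0 (numerator and denominator both coprime to 19), so x ∈ ℤ_19^×. Compute digits iteratively via a_i = x_i mod 19, x_{i+1} = (x_i − a_i)/19, with x_0 = x:
  x_0 = 34/3;  a_0 = 5;  x_1 = (x_0 − 5)/19 = 1/3
  x_1 = 1/3;  a_1 = 13;  x_2 = (x_1 − 13)/19 = -2/3
  x_2 = -2/3;  a_2 = 12;  x_3 = (x_2 − 12)/19 = -2/3
Digits: (5, 13, 12).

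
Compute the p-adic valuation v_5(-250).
v_5(-250) = 3

v_5(n) is the largest exponent k such that 5^k divides n. Factor out: -250 = -5^3 · 2. (Sign doesn't affect v_p.) So v_5(-250) = 3.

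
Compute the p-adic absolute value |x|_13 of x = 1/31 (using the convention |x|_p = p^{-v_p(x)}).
|1/31|_13 = 1

Step 1 — compute v_13(x) by factoring powers of 13 out of the numerator and denominator: v_13(1/31) = 0. Step 2 — apply |x|_p = p^{-v_p(x)} = 13^{0} = 1.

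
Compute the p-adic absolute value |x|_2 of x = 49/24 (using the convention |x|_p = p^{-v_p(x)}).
|49/24|_2 = 8

Step 1 — compute v_2(x) by factoring powers of 2 out of the numerator and denominator: v_2(49/24) = -3. Step 2 — apply |x|_p = p^{-v_p(x)} = 2^{3} = 8.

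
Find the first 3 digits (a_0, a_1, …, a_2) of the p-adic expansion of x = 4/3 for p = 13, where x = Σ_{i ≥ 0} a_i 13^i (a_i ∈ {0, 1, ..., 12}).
(a_0, …, a_2) = (10, 8, 8)

v_13(4/3) = 0 (numerator and denominator both coprime to 13), so x ∈ ℤ_13^×. Compute digits iteratively via a_i = x_i mod 13, x_{i+1} = (x_i − a_i)/13, with x_0 = x:
  x_0 = 4/3;  a_0 = 10;  x_1 = (x_0 − 10)/13 = -2/3
  x_1 = -2/3;  a_1 = 8;  x_2 = (x_1 − 8)/13 = -2/3
  x_2 = -2/3;  a_2 = 8;  x_3 = (x_2 − 8)/13 = -2/3
Digits: (10, 8, 8).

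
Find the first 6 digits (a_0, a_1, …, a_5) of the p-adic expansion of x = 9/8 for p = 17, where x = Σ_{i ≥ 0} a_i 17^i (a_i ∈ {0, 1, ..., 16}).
(a_0, …, a_5) = (16, 14, 14, 14, 14, 14)

v_17(9/8) = 0 (numerator and denominator both coprime to 17), so x ∈ ℤ_17^×. Compute digits iteratively via a_i = x_i mod 17, x_{i+1} = (x_i − a_i)/17, with x_0 = x:
  x_0 = 9/8;  a_0 = 16;  x_1 = (x_0 − 16)/17 = -7/8
  x_1 = -7/8;  a_1 = 14;  x_2 = (x_1 − 14)/17 = -7/8
  x_2 = -7/8;  a_2 = 14;  x_3 = (x_2 − 14)/17 = -7/8
  x_3 = -7/8;  a_3 = 14;  x_4 = (x_3 − 14)/17 = -7/8
  x_4 = -7/8;  a_4 = 14;  x_5 = (x_4 − 14)/17 = -7/8
  x_5 = -7/8;  a_5 = 14;  x_6 = (x_5 − 14)/17 = -7/8
Digits: (16, 14, 14, 14, 14, 14).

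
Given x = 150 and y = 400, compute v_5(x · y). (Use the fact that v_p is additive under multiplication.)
v_5(60000) = 4

v_p(x) = 2 (factor: 150 = 5^2 · 6); v_p(y) = 2 (factor: 400 = 5^2 · 16). Additivity: v_p(xy) = v_p(x) + v_p(y) = 2 + 2 = 4. (Direct check: xy = 60000 = 5^4 · (96).)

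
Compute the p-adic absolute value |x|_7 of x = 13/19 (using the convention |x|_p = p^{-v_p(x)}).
|13/19|_7 = 1

Step 1 — compute v_7(x) by factoring powers of 7 out of the numerator and denominator: v_7(13/19) = 0. Step 2 — apply |x|_p = p^{-v_p(x)} = 7^{0} = 1.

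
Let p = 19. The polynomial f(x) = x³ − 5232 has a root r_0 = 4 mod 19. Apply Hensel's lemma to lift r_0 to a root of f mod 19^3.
r_2 = 3120 (mod 6859)

Hensel: r_{i+1} = r_i − f(r_i)/f′(r_i) mod 19^{i+2}, where f′(x) = 3x². Iterate:
  r_0 = 4 (mod 19)
  r_1 = 232 (mod 361)
  r_2 = 3120 (mod 6859)
Final: r = 3120 with f(r) ≡ 0 mod 19^3.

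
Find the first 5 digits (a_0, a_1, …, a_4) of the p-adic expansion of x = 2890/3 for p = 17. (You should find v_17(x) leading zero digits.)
(a_0, …, a_4) = (0, 0, 9, 11, 5)

v_17(2890/3) = 2, so a_0 = ... = a_1 = 0. Factor out: x = 17^2 · u with u = 10/3 a unit in ℤ_17. Expand u iteratively via a_{v+i} = u_i mod 17, u_{i+1} = (u_i − a_{v+i})/17:
  u_0 = 10/3;  a_2 = 9;  u_1 = (u_0 − 9)/17 = -1/3
  u_1 = -1/3;  a_3 = 11;  u_2 = (u_1 − 11)/17 = -2/3
  u_2 = -2/3;  a_4 = 5;  u_3 = (u_2 − 5)/17 = -1/3
Digits: (0, 0, 9, 11, 5).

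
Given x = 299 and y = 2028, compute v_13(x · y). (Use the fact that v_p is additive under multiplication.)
v_13(606372) = 3

v_p(x) = 1 (factor: 299 = 13^1 · 23); v_p(y) = 2 (factor: 2028 = 13^2 · 12). Additivity: v_p(xy) = v_p(x) + v_p(y) = 1 + 2 = 3. (Direct check: xy = 606372 = 13^3 · (276).)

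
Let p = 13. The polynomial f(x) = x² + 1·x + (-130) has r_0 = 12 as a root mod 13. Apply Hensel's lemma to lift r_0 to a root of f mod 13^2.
r_1 = 38 (mod 169)

Hensel: r_{i+1} = r_i − f(r_i)·(f′(r_i))^{-1} mod 13^{i+2}, f′(x) = 2x + 1. Iterate:
  r_0 = 12 (mod 13)
  r_1 = 38 (mod 169)
Final: r = 38 satisfies f(r) ≡ 0 mod 13^2.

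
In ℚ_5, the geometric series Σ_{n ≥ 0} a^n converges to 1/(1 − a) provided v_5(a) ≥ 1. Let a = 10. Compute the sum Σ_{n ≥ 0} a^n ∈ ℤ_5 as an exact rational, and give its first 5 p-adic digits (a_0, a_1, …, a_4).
Σ a^n = 1/(1 − a) = -1/9;  first 5 digits = (1, 2, 4, 3, 2)

v_5(a) = 1 ≥ 1, so the series converges in ℤ_5 to 1/(1 − a) = 1/(1 − 10) = -1/9. Expand this rational in ℤ_5: compute digits iteratively via d_i = x_i mod 5, x_{i+1} = (x_i − d_i)/5. The first 5 digits are (1, 2, 4, 3, 2).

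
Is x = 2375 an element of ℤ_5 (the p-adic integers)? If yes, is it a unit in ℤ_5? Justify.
x ∈ ℤ_5 but not a unit; v_5(x) = 3 > 0

ℤ_5 = {x ∈ ℚ_5 : v_5(x) ≥ 0} and ℤ_5^× = {x ∈ ℤ_5 : v_5(x) = 0}. Here v_5(2375) = v_5(num) − v_5(den) = 3; compare against these criteria.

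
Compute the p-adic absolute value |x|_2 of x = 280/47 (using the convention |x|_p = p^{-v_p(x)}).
|280/47|_2 = 1/8

Step 1 — compute v_2(x) by factoring powers of 2 out of the numerator and denominator: v_2(280/47) = 3. Step 2 — apply |x|_p = p^{-v_p(x)} = 2^{-3} = 1/8.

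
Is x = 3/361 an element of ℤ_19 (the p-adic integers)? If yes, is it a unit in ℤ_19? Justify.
x ∉ ℤ_19 (v_19(x) = -2 < 0)

ℤ_19 = {x ∈ ℚ_19 : v_19(x) ≥ 0} and ℤ_19^× = {x ∈ ℤ_19 : v_19(x) = 0}. Here v_19(3/361) = v_19(num) − v_19(den) = -2; compare against these criteria.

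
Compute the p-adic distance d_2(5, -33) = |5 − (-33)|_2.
d_2(5, -33) = 1/2

Step 1 — x − y = 5 − (-33) = 38. Step 2 — v_2(38) = 1 (factor: 38 = (2^1 · 19); the sign does not affect v_p). Step 3 — |x − y|_2 = 2^{-1} = 1/2.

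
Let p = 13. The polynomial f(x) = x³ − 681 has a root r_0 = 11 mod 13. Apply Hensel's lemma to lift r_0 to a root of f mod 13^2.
r_1 = 154 (mod 169)

Hensel: r_{i+1} = r_i − f(r_i)/f′(r_i) mod 13^{i+2}, where f′(x) = 3x². Iterate:
  r_0 = 11 (mod 13)
  r_1 = 154 (mod 169)
Final: r = 154 with f(r) ≡ 0 mod 13^2.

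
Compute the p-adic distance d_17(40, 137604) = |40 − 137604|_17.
d_17(40, 137604) = 1/4913

Step 1 — x − y = 40 − 137604 = -137564. Step 2 — v_17(-137564) = 3 (factor: -137564 = −(17^3 · 28); the sign does not affect v_p). Step 3 — |x − y|_17 = 17^{-3} = 1/4913.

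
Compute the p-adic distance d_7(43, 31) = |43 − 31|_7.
d_7(43, 31) = 1

Step 1 — x − y = 43 − 31 = 12. Step 2 — v_7(12) = 0 (factor: 12 = (7^0 · 12); the sign does not affect v_p). Step 3 — |x − y|_7 = 7^{0} = 1.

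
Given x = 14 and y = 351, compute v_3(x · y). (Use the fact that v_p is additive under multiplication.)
v_3(4914) = 3

v_p(x) = 0 (factor: 14 = 3^0 · 14); v_p(y) = 3 (factor: 351 = 3^3 · 13). Additivity: v_p(xy) = v_p(x) + v_p(y) = 0 + 3 = 3. (Direct check: xy = 4914 = 3^3 · (182).)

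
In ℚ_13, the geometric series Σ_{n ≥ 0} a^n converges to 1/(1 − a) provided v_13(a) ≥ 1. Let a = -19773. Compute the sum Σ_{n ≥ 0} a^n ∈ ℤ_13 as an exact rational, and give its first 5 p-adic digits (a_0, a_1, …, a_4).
Σ a^n = 1/(1 − a) = 1/19774;  first 5 digits = (1, 0, 0, 4, 12)

v_13(a) = 3 ≥ 1, so the series converges in ℤ_13 to 1/(1 − a) = 1/(1 − (-19773)) = 1/19774. Expand this rational in ℤ_13: compute digits iteratively via d_i = x_i mod 13, x_{i+1} = (x_i − d_i)/13. The first 5 digits are (1, 0, 0, 4, 12).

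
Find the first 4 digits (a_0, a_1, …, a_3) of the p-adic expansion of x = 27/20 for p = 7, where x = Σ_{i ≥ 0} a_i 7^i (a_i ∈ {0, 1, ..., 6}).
(a_0, …, a_3) = (1, 6, 3, 4)

v_7(27/20) = 0 (numerator and denominator both coprime to 7), so x ∈ ℤ_7^×. Compute digits iteratively via a_i = x_i mod 7, x_{i+1} = (x_i − a_i)/7, with x_0 = x:
  x_0 = 27/20;  a_0 = 1;  x_1 = (x_0 − 1)/7 = 1/20
  x_1 = 1/20;  a_1 = 6;  x_2 = (x_1 − 6)/7 = -17/20
  x_2 = -17/20;  a_2 = 3;  x_3 = (x_2 − 3)/7 = -11/20
  x_3 = -11/20;  a_3 = 4;  x_4 = (x_3 − 4)/7 = -13/20
Digits: (1, 6, 3, 4).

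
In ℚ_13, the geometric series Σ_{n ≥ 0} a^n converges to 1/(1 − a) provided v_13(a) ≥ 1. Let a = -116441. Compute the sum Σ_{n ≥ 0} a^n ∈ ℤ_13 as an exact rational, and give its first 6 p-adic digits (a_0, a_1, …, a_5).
Σ a^n = 1/(1 − a) = 1/116442;  first 6 digits = (1, 0, 0, 12, 8, 12)

v_13(a) = 3 ≥ 1, so the series converges in ℤ_13 to 1/(1 − a) = 1/(1 − (-116441)) = 1/116442. Expand this rational in ℤ_13: compute digits iteratively via d_i = x_i mod 13, x_{i+1} = (x_i − d_i)/13. The first 6 digits are (1, 0, 0, 12, 8, 12).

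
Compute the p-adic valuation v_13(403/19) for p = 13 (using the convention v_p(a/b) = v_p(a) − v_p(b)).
v_13(403/19) = 1

Factor powers of 13 from the numerator and denominator of the reduced fraction: 403 = 13^1 · 31 and 19 = 13^0 · 19. Apply v_p(a/b) = v_p(a) − v_p(b): v_13(403/19) = 1 − 0 = 1.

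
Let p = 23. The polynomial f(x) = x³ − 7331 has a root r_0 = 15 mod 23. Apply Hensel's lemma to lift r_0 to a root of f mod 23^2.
r_1 = 245 (mod 529)

Hensel: r_{i+1} = r_i − f(r_i)/f′(r_i) mod 23^{i+2}, where f′(x) = 3x². Iterate:
  r_0 = 15 (mod 23)
  r_1 = 245 (mod 529)
Final: r = 245 with f(r) ≡ 0 mod 23^2.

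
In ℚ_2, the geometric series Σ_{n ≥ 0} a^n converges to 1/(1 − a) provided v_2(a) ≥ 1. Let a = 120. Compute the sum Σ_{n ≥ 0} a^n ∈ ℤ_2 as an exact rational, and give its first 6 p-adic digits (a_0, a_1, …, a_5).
Σ a^n = 1/(1 − a) = -1/119;  first 6 digits = (1, 0, 0, 1, 1, 1)

v_2(a) = 3 ≥ 1, so the series converges in ℤ_2 to 1/(1 − a) = 1/(1 − 120) = -1/119. Expand this rational in ℤ_2: compute digits iteratively via d_i = x_i mod 2, x_{i+1} = (x_i − d_i)/2. The first 6 digits are (1, 0, 0, 1, 1, 1).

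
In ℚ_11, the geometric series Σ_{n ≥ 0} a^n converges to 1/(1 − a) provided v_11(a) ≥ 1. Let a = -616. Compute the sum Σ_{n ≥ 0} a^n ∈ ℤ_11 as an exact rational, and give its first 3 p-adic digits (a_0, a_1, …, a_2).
Σ a^n = 1/(1 − a) = 1/617;  first 3 digits = (1, 10, 6)

v_11(a) = 1 ≥ 1, so the series converges in ℤ_11 to 1/(1 − a) = 1/(1 − (-616)) = 1/617. Expand this rational in ℤ_11: compute digits iteratively via d_i = x_i mod 11, x_{i+1} = (x_i − d_i)/11. The first 3 digits are (1, 10, 6).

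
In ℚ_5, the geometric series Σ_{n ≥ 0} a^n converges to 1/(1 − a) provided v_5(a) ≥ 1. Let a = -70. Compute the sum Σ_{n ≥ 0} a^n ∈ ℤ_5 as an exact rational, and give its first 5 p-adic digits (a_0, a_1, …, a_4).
Σ a^n = 1/(1 − a) = 1/71;  first 5 digits = (1, 1, 3, 4, 4)

v_5(a) = 1 ≥ 1, so the series converges in ℤ_5 to 1/(1 − a) = 1/(1 − (-70)) = 1/71. Expand this rational in ℤ_5: compute digits iteratively via d_i = x_i mod 5, x_{i+1} = (x_i − d_i)/5. The first 5 digits are (1, 1, 3, 4, 4).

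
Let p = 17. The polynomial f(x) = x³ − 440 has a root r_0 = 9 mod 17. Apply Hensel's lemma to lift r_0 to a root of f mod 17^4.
r_3 = 12725 (mod 83521)

Hensel: r_{i+1} = r_i − f(r_i)/f′(r_i) mod 17^{i+2}, where f′(x) = 3x². Iterate:
  r_0 = 9 (mod 17)
  r_1 = 9 (mod 289)
  r_2 = 2899 (mod 4913)
  r_3 = 12725 (mod 83521)
Final: r = 12725 with f(r) ≡ 0 mod 17^4.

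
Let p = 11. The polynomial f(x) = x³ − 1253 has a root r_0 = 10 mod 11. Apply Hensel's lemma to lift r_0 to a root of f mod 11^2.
r_1 = 54 (mod 121)

Hensel: r_{i+1} = r_i − f(r_i)/f′(r_i) mod 11^{i+2}, where f′(x) = 3x². Iterate:
  r_0 = 10 (mod 11)
  r_1 = 54 (mod 121)
Final: r = 54 with f(r) ≡ 0 mod 11^2.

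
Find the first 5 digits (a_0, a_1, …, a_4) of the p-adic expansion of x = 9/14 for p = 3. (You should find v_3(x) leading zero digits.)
(a_0, …, a_4) = (0, 0, 2, 0, 0)

v_3(9/14) = 2, so a_0 = ... = a_1 = 0. Factor out: x = 3^2 · u with u = 1/14 a unit in ℤ_3. Expand u iteratively via a_{v+i} = u_i mod 3, u_{i+1} = (u_i − a_{v+i})/3:
  u_0 = 1/14;  a_2 = 2;  u_1 = (u_0 − 2)/3 = -9/14
  u_1 = -9/14;  a_3 = 0;  u_2 = (u_1 − 0)/3 = -3/14
  u_2 = -3/14;  a_4 = 0;  u_3 = (u_2 − 0)/3 = -1/14
Digits: (0, 0, 2, 0, 0).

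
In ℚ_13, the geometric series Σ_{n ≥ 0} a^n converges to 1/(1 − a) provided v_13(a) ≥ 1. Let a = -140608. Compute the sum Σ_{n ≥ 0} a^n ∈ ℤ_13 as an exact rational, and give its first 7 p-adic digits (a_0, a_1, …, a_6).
Σ a^n = 1/(1 − a) = 1/140609;  first 7 digits = (1, 0, 0, 1, 8, 12, 0)

v_13(a) = 3 ≥ 1, so the series converges in ℤ_13 to 1/(1 − a) = 1/(1 − (-140608)) = 1/140609. Expand this rational in ℤ_13: compute digits iteratively via d_i = x_i mod 13, x_{i+1} = (x_i − d_i)/13. The first 7 digits are (1, 0, 0, 1, 8, 12, 0).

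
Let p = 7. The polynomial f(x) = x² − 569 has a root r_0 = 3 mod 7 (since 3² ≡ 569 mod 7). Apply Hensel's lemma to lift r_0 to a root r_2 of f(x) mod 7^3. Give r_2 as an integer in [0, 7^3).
r_2 = 80 (mod 343)

Hensel's recurrence: r_{i+1} = r_i − f(r_i)·(f′(r_i))^{-1} mod 7^{i+2}, with f′(x) = 2x. Iterate:
  r_0 = 3 (mod 7)
  r_1 = 31 (mod 49)
  r_2 = 80 (mod 343)
Final: r_2 = 80, and one checks f(r_2) ≡ 0 mod 7^3.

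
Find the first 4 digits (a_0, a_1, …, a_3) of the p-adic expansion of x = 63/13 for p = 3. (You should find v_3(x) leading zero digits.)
(a_0, …, a_3) = (0, 0, 1, 1)

v_3(63/13) = 2, so a_0 = ... = a_1 = 0. Factor out: x = 3^2 · u with u = 7/13 a unit in ℤ_3. Expand u iteratively via a_{v+i} = u_i mod 3, u_{i+1} = (u_i − a_{v+i})/3:
  u_0 = 7/13;  a_2 = 1;  u_1 = (u_0 − 1)/3 = -2/13
  u_1 = -2/13;  a_3 = 1;  u_2 = (u_1 − 1)/3 = -5/13
Digits: (0, 0, 1, 1).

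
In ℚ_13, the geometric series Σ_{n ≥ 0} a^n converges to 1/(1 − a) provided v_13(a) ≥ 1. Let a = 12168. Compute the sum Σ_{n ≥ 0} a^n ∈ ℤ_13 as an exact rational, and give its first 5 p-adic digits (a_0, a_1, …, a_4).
Σ a^n = 1/(1 − a) = -1/12167;  first 5 digits = (1, 0, 7, 5, 10)

v_13(a) = 2 ≥ 1, so the series converges in ℤ_13 to 1/(1 − a) = 1/(1 − 12168) = -1/12167. Expand this rational in ℤ_13: compute digits iteratively via d_i = x_i mod 13, x_{i+1} = (x_i − d_i)/13. The first 5 digits are (1, 0, 7, 5, 10).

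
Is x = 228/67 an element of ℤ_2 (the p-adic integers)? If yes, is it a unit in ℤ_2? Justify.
x ∈ ℤ_2 but not a unit; v_2(x) = 2 > 0

ℤ_2 = {x ∈ ℚ_2 : v_2(x) ≥ 0} and ℤ_2^× = {x ∈ ℤ_2 : v_2(x) = 0}. Here v_2(228/67) = v_2(num) − v_2(den) = 2; compare against these criteria.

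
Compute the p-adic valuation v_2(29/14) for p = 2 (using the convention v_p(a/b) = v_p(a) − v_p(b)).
v_2(29/14) = -1

Factor powers of 2 from the numerator and denominator of the reduced fraction: 29 = 2^0 · 29 and 14 = 2^1 · 7. Apply v_p(a/b) = v_p(a) − v_p(b): v_2(29/14) = 0 − 1 = -1.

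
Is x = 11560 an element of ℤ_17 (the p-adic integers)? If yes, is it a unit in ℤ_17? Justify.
x ∈ ℤ_17 but not a unit; v_17(x) = 2 > 0

ℤ_17 = {x ∈ ℚ_17 : v_17(x) ≥ 0} and ℤ_17^× = {x ∈ ℤ_17 : v_17(x) = 0}. Here v_17(11560) = v_17(num) − v_17(den) = 2; compare against these criteria.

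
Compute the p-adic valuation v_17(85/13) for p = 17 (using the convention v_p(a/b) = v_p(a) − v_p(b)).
v_17(85/13) = 1

Factor powers of 17 from the numerator and denominator of the reduced fraction: 85 = 17^1 · 5 and 13 = 17^0 · 13. Apply v_p(a/b) = v_p(a) − v_p(b): v_17(85/13) = 1 − 0 = 1.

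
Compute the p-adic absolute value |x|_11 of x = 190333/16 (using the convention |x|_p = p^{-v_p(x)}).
|190333/16|_11 = 1/14641

Step 1 — compute v_11(x) by factoring powers of 11 out of the numerator and denominator: v_11(190333/16) = 4. Step 2 — apply |x|_p = p^{-v_p(x)} = 11^{-4} = 1/14641.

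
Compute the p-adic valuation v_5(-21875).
v_5(-21875) = 5

v_5(n) is the largest exponent k such that 5^k divides n. Factor out: -21875 = -5^5 · 7. (Sign doesn't affect v_p.) So v_5(-21875) = 5.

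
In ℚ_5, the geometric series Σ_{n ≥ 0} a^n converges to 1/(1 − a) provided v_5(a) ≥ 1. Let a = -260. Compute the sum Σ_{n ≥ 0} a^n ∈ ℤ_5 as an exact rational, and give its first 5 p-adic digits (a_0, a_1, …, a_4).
Σ a^n = 1/(1 − a) = 1/261;  first 5 digits = (1, 3, 3, 0, 2)

v_5(a) = 1 ≥ 1, so the series converges in ℤ_5 to 1/(1 − a) = 1/(1 − (-260)) = 1/261. Expand this rational in ℤ_5: compute digits iteratively via d_i = x_i mod 5, x_{i+1} = (x_i − d_i)/5. The first 5 digits are (1, 3, 3, 0, 2).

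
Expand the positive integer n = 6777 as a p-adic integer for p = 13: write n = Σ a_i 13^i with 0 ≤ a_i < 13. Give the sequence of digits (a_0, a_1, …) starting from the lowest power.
(a_0, a_1, …) = (4, 1, 1, 3)

Repeated division by 13 gives the digits low-to-high: 6777 = 4 + 1·13^1 + 1·13^2 + 3·13^3. Digit sequence: (4, 1, 1, 3).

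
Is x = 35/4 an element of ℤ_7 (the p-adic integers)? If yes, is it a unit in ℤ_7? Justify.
x ∈ ℤ_7 but not a unit; v_7(x) = 1 > 0

ℤ_7 = {x ∈ ℚ_7 : v_7(x) ≥ 0} and ℤ_7^× = {x ∈ ℤ_7 : v_7(x) = 0}. Here v_7(35/4) = v_7(num) − v_7(den) = 1; compare against these criteria.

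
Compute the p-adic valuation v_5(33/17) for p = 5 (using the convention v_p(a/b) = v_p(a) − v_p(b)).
v_5(33/17) = 0

Factor powers of 5 from the numerator and denominator of the reduced fraction: 33 = 5^0 · 33 and 17 = 5^0 · 17. Apply v_p(a/b) = v_p(a) − v_p(b): v_5(33/17) = 0 − 0 = 0.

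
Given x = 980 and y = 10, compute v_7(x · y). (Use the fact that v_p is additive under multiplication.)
v_7(9800) = 2

v_p(x) = 2 (factor: 980 = 7^2 · 20); v_p(y) = 0 (factor: 10 = 7^0 · 10). Additivity: v_p(xy) = v_p(x) + v_p(y) = 2 + 0 = 2. (Direct check: xy = 9800 = 7^2 · (200).)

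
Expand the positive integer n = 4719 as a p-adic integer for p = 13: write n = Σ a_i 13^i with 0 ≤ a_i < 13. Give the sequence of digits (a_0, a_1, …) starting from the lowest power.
(a_0, a_1, …) = (0, 12, 1, 2)

Repeated division by 13 gives the digits low-to-high: 4719 = 12·13^1 + 1·13^2 + 2·13^3. Digit sequence: (0, 12, 1, 2).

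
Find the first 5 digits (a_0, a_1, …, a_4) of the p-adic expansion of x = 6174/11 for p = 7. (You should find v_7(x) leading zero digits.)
(a_0, …, a_4) = (0, 0, 0, 1, 2)

v_7(6174/11) = 3, so a_0 = ... = a_2 = 0. Factor out: x = 7^3 · u with u = 18/11 a unit in ℤ_7. Expand u iteratively via a_{v+i} = u_i mod 7, u_{i+1} = (u_i − a_{v+i})/7:
  u_0 = 18/11;  a_3 = 1;  u_1 = (u_0 − 1)/7 = 1/11
  u_1 = 1/11;  a_4 = 2;  u_2 = (u_1 − 2)/7 = -3/11
Digits: (0, 0, 0, 1, 2).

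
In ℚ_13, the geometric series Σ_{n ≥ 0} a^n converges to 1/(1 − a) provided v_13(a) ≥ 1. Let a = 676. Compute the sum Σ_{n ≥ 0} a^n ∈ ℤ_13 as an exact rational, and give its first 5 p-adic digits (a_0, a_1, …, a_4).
Σ a^n = 1/(1 − a) = -1/675;  first 5 digits = (1, 0, 4, 0, 3)

v_13(a) = 2 ≥ 1, so the series converges in ℤ_13 to 1/(1 − a) = 1/(1 − 676) = -1/675. Expand this rational in ℤ_13: compute digits iteratively via d_i = x_i mod 13, x_{i+1} = (x_i − d_i)/13. The first 5 digits are (1, 0, 4, 0, 3).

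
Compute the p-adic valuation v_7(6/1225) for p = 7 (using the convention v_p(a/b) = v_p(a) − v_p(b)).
v_7(6/1225) = -2

Factor powers of 7 from the numerator and denominator of the reduced fraction: 6 = 7^0 · 6 and 1225 = 7^2 · 25. Apply v_p(a/b) = v_p(a) − v_p(b): v_7(6/1225) = 0 − 2 = -2.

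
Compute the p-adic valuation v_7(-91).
v_7(-91) = 1

v_7(n) is the largest exponent k such that 7^k divides n. Factor out: -91 = -7^1 · 13. (Sign doesn't affect v_p.) So v_7(-91) = 1.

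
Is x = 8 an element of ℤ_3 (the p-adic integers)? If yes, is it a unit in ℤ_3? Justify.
x ∈ ℤ_3^× (unit); v_3(x) = 0

ℤ_3 = {x ∈ ℚ_3 : v_3(x) ≥ 0} and ℤ_3^× = {x ∈ ℤ_3 : v_3(x) = 0}. Here v_3(8) = v_3(num) − v_3(den) = 0; compare against these criteria.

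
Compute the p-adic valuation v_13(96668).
v_13(96668) = 3

v_13(n) is the largest exponent k such that 13^k divides n. Factor out: 96668 = 13^3 · 44. (Sign doesn't affect v_p.) So v_13(96668) = 3.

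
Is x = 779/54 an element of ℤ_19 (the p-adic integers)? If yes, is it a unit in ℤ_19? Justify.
x ∈ ℤ_19 but not a unit; v_19(x) = 1 > 0

ℤ_19 = {x ∈ ℚ_19 : v_19(x) ≥ 0} and ℤ_19^× = {x ∈ ℤ_19 : v_19(x) = 0}. Here v_19(779/54) = v_19(num) − v_19(den) = 1; compare against these criteria.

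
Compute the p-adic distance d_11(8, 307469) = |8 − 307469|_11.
d_11(8, 307469) = 1/14641

Step 1 — x − y = 8 − 307469 = -307461. Step 2 — v_11(-307461) = 4 (factor: -307461 = −(11^4 · 21); the sign does not affect v_p). Step 3 — |x − y|_11 = 11^{-4} = 1/14641.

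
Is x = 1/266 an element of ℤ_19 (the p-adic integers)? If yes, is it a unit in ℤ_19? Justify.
x ∉ ℤ_19 (v_19(x) = -1 < 0)

ℤ_19 = {x ∈ ℚ_19 : v_19(x) ≥ 0} and ℤ_19^× = {x ∈ ℤ_19 : v_19(x) = 0}. Here v_19(1/266) = v_19(num) − v_19(den) = -1; compare against these criteria.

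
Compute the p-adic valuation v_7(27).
v_7(27) = 0

v_7(n) is the largest exponent k such that 7^k divides n. Factor out: 27 = 7^0 · 27. (Sign doesn't affect v_p.) So v_7(27) = 0.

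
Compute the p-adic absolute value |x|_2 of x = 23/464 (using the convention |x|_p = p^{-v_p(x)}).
|23/464|_2 = 16

Step 1 — compute v_2(x) by factoring powers of 2 out of the numerator and denominator: v_2(23/464) = -4. Step 2 — apply |x|_p = p^{-v_p(x)} = 2^{4} = 16.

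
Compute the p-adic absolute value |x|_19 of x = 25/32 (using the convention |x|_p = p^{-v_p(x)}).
|25/32|_19 = 1

Step 1 — compute v_19(x) by factoring powers of 19 out of the numerator and denominator: v_19(25/32) = 0. Step 2 — apply |x|_p = p^{-v_p(x)} = 19^{0} = 1.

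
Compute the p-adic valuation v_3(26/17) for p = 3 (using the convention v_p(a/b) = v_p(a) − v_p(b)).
v_3(26/17) = 0

Factor powers of 3 from the numerator and denominator of the reduced fraction: 26 = 3^0 · 26 and 17 = 3^0 · 17. Apply v_p(a/b) = v_p(a) − v_p(b): v_3(26/17) = 0 − 0 = 0.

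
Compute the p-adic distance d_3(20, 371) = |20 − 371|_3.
d_3(20, 371) = 1/27

Step 1 — x − y = 20 − 371 = -351. Step 2 — v_3(-351) = 3 (factor: -351 = −(3^3 · 13); the sign does not affect v_p). Step 3 — |x − y|_3 = 3^{-3} = 1/27.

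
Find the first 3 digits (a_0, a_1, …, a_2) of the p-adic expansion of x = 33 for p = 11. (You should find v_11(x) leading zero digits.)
(a_0, …, a_2) = (0, 3, 0)

v_11(33) = 1, so a_0 = ... = a_0 = 0. Factor out: x = 11^1 · u with u = 3 a unit in ℤ_11. Expand u iteratively via a_{v+i} = u_i mod 11, u_{i+1} = (u_i − a_{v+i})/11:
  u_0 = 3;  a_1 = 3;  u_1 = (u_0 − 3)/11 = 0
  u_1 = 0;  a_2 = 0;  u_2 = (u_1 − 0)/11 = 0
Digits: (0, 3, 0).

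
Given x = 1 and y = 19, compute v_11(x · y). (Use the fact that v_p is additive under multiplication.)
v_11(19) = 0

v_p(x) = 0 (factor: 1 = 11^0 · 1); v_p(y) = 0 (factor: 19 = 11^0 · 19). Additivity: v_p(xy) = v_p(x) + v_p(y) = 0 + 0 = 0. (Direct check: xy = 19 = 11^0 · (19).)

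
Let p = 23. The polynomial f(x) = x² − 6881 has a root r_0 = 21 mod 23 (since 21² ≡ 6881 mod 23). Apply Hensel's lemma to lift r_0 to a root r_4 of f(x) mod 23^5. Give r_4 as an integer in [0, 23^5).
r_4 = 5665059 (mod 6436343)

Hensel's recurrence: r_{i+1} = r_i − f(r_i)·(f′(r_i))^{-1} mod 23^{i+2}, with f′(x) = 2x. Iterate:
  r_0 = 21 (mod 23)
  r_1 = 527 (mod 529)
  r_2 = 7404 (mod 12167)
  r_3 = 68239 (mod 279841)
  r_4 = 5665059 (mod 6436343)
Final: r_4 = 5665059, and one checks f(r_4) ≡ 0 mod 23^5.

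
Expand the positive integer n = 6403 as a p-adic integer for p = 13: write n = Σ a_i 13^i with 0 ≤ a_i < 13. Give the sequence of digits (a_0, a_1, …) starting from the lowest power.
(a_0, a_1, …) = (7, 11, 11, 2)

Repeated division by 13 gives the digits low-to-high: 6403 = 7 + 11·13^1 + 11·13^2 + 2·13^3. Digit sequence: (7, 11, 11, 2).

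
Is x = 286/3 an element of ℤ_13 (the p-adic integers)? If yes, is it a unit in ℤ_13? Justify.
x ∈ ℤ_13 but not a unit; v_13(x) = 1 > 0

ℤ_13 = {x ∈ ℚ_13 : v_13(x) ≥ 0} and ℤ_13^× = {x ∈ ℤ_13 : v_13(x) = 0}. Here v_13(286/3) = v_13(num) − v_13(den) = 1; compare against these criteria.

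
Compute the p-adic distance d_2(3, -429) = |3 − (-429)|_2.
d_2(3, -429) = 1/16

Step 1 — x − y = 3 − (-429) = 432. Step 2 — v_2(432) = 4 (factor: 432 = (2^4 · 27); the sign does not affect v_p). Step 3 — |x − y|_2 = 2^{-4} = 1/16.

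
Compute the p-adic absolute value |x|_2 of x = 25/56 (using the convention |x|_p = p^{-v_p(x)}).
|25/56|_2 = 8

Step 1 — compute v_2(x) by factoring powers of 2 out of the numerator and denominator: v_2(25/56) = -3. Step 2 — apply |x|_p = p^{-v_p(x)} = 2^{3} = 8.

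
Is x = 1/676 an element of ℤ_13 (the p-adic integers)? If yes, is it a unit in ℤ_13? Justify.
x ∉ ℤ_13 (v_13(x) = -2 < 0)

ℤ_13 = {x ∈ ℚ_13 : v_13(x) ≥ 0} and ℤ_13^× = {x ∈ ℤ_13 : v_13(x) = 0}. Here v_13(1/676) = v_13(num) − v_13(den) = -2; compare against these criteria.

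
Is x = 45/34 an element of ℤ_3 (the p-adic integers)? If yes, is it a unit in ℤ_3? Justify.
x ∈ ℤ_3 but not a unit; v_3(x) = 2 > 0

ℤ_3 = {x ∈ ℚ_3 : v_3(x) ≥ 0} and ℤ_3^× = {x ∈ ℤ_3 : v_3(x) = 0}. Here v_3(45/34) = v_3(num) − v_3(den) = 2; compare against these criteria.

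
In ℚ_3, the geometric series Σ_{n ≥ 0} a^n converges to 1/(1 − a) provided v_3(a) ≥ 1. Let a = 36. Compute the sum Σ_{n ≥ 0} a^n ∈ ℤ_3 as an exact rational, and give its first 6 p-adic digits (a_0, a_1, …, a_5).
Σ a^n = 1/(1 − a) = -1/35;  first 6 digits = (1, 0, 1, 1, 1, 2)

v_3(a) = 2 ≥ 1, so the series converges in ℤ_3 to 1/(1 − a) = 1/(1 − 36) = -1/35. Expand this rational in ℤ_3: compute digits iteratively via d_i = x_i mod 3, x_{i+1} = (x_i − d_i)/3. The first 6 digits are (1, 0, 1, 1, 1, 2).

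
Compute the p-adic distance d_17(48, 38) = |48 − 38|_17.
d_17(48, 38) = 1

Step 1 — x − y = 48 − 38 = 10. Step 2 — v_17(10) = 0 (factor: 10 = (17^0 · 10); the sign does not affect v_p). Step 3 — |x − y|_17 = 17^{0} = 1.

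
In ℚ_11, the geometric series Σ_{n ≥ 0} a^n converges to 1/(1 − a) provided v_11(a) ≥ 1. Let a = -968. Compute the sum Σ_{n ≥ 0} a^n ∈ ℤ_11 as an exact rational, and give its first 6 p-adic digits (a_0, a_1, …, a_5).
Σ a^n = 1/(1 − a) = 1/969;  first 6 digits = (1, 0, 3, 10, 8, 5)

v_11(a) = 2 ≥ 1, so the series converges in ℤ_11 to 1/(1 − a) = 1/(1 − (-968)) = 1/969. Expand this rational in ℤ_11: compute digits iteratively via d_i = x_i mod 11, x_{i+1} = (x_i − d_i)/11. The first 6 digits are (1, 0, 3, 10, 8, 5).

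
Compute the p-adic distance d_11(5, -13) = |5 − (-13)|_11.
d_11(5, -13) = 1

Step 1 — x − y = 5 − (-13) = 18. Step 2 — v_11(18) = 0 (factor: 18 = (11^0 · 18); the sign does not affect v_p). Step 3 — |x − y|_11 = 11^{0} = 1.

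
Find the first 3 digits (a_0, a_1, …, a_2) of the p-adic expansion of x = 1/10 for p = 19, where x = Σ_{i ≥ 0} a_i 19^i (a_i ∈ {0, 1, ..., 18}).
(a_0, …, a_2) = (2, 17, 1)

v_19(1/10) = 0 (numerator and denominator both coprime to 19), so x ∈ ℤ_19^×. Compute digits iteratively via a_i = x_i mod 19, x_{i+1} = (x_i − a_i)/19, with x_0 = x:
  x_0 = 1/10;  a_0 = 2;  x_1 = (x_0 − 2)/19 = -1/10
  x_1 = -1/10;  a_1 = 17;  x_2 = (x_1 − 17)/19 = -9/10
  x_2 = -9/10;  a_2 = 1;  x_3 = (x_2 − 1)/19 = -1/10
Digits: (2, 17, 1).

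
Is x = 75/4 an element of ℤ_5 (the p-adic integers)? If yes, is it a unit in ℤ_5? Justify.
x ∈ ℤ_5 but not a unit; v_5(x) = 2 > 0

ℤ_5 = {x ∈ ℚ_5 : v_5(x) ≥ 0} and ℤ_5^× = {x ∈ ℤ_5 : v_5(x) = 0}. Here v_5(75/4) = v_5(num) − v_5(den) = 2; compare against these criteria.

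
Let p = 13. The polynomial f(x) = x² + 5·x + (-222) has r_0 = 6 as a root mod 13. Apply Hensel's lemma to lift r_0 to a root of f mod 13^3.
r_2 = 1735 (mod 2197)

Hensel: r_{i+1} = r_i − f(r_i)·(f′(r_i))^{-1} mod 13^{i+2}, f′(x) = 2x + 5. Iterate:
  r_0 = 6 (mod 13)
  r_1 = 45 (mod 169)
  r_2 = 1735 (mod 2197)
Final: r = 1735 satisfies f(r) ≡ 0 mod 13^3.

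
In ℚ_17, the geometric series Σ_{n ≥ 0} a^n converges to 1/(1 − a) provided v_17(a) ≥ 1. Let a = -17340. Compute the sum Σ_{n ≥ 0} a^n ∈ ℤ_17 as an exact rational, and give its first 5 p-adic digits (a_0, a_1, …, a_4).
Σ a^n = 1/(1 − a) = 1/17341;  first 5 digits = (1, 0, 8, 13, 12)

v_17(a) = 2 ≥ 1, so the series converges in ℤ_17 to 1/(1 − a) = 1/(1 − (-17340)) = 1/17341. Expand this rational in ℤ_17: compute digits iteratively via d_i = x_i mod 17, x_{i+1} = (x_i − d_i)/17. The first 5 digits are (1, 0, 8, 13, 12).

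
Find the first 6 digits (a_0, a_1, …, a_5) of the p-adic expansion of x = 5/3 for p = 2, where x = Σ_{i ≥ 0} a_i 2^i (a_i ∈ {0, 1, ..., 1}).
(a_0, …, a_5) = (1, 1, 1, 0, 1, 0)

v_2(5/3) = 0 (numerator and denominator both coprime to 2), so x ∈ ℤ_2^×. Compute digits iteratively via a_i = x_i mod 2, x_{i+1} = (x_i − a_i)/2, with x_0 = x:
  x_0 = 5/3;  a_0 = 1;  x_1 = (x_0 − 1)/2 = 1/3
  x_1 = 1/3;  a_1 = 1;  x_2 = (x_1 − 1)/2 = -1/3
  x_2 = -1/3;  a_2 = 1;  x_3 = (x_2 − 1)/2 = -2/3
  x_3 = -2/3;  a_3 = 0;  x_4 = (x_3 − 0)/2 = -1/3
  x_4 = -1/3;  a_4 = 1;  x_5 = (x_4 − 1)/2 = -2/3
  x_5 = -2/3;  a_5 = 0;  x_6 = (x_5 − 0)/2 = -1/3
Digits: (1, 1, 1, 0, 1, 0).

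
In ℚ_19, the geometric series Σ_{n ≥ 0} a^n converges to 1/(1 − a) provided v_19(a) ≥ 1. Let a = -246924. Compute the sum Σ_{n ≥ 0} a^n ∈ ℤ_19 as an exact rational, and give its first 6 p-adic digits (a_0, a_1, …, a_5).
Σ a^n = 1/(1 − a) = 1/246925;  first 6 digits = (1, 0, 0, 2, 17, 18)

v_19(a) = 3 ≥ 1, so the series converges in ℤ_19 to 1/(1 − a) = 1/(1 − (-246924)) = 1/246925. Expand this rational in ℤ_19: compute digits iteratively via d_i = x_i mod 19, x_{i+1} = (x_i − d_i)/19. The first 6 digits are (1, 0, 0, 2, 17, 18).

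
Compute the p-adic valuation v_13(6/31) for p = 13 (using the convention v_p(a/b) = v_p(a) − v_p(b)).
v_13(6/31) = 0

Factor powers of 13 from the numerator and denominator of the reduced fraction: 6 = 13^0 · 6 and 31 = 13^0 · 31. Apply v_p(a/b) = v_p(a) − v_p(b): v_13(6/31) = 0 − 0 = 0.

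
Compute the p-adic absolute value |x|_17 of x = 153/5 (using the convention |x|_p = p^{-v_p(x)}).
|153/5|_17 = 1/17

Step 1 — compute v_17(x) by factoring powers of 17 out of the numerator and denominator: v_17(153/5) = 1. Step 2 — apply |x|_p = p^{-v_p(x)} = 17^{-1} = 1/17.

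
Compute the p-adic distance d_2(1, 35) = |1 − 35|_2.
d_2(1, 35) = 1/2

Step 1 — x − y = 1 − 35 = -34. Step 2 — v_2(-34) = 1 (factor: -34 = −(2^1 · 17); the sign does not affect v_p). Step 3 — |x − y|_2 = 2^{-1} = 1/2.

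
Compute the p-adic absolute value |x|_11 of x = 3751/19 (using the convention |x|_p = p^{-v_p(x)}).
|3751/19|_11 = 1/121

Step 1 — compute v_11(x) by factoring powers of 11 out of the numerator and denominator: v_11(3751/19) = 2. Step 2 — apply |x|_p = p^{-v_p(x)} = 11^{-2} = 1/121.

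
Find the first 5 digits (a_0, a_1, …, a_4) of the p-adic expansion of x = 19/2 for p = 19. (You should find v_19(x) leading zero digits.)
(a_0, …, a_4) = (0, 10, 9, 9, 9)

v_19(19/2) = 1, so a_0 = ... = a_0 = 0. Factor out: x = 19^1 · u with u = 1/2 a unit in ℤ_19. Expand u iteratively via a_{v+i} = u_i mod 19, u_{i+1} = (u_i − a_{v+i})/19:
  u_0 = 1/2;  a_1 = 10;  u_1 = (u_0 − 10)/19 = -1/2
  u_1 = -1/2;  a_2 = 9;  u_2 = (u_1 − 9)/19 = -1/2
  u_2 = -1/2;  a_3 = 9;  u_3 = (u_2 − 9)/19 = -1/2
  u_3 = -1/2;  a_4 = 9;  u_4 = (u_3 − 9)/19 = -1/2
Digits: (0, 10, 9, 9, 9).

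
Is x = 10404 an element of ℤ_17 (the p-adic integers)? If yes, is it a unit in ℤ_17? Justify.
x ∈ ℤ_17 but not a unit; v_17(x) = 2 > 0

ℤ_17 = {x ∈ ℚ_17 : v_17(x) ≥ 0} and ℤ_17^× = {x ∈ ℤ_17 : v_17(x) = 0}. Here v_17(10404) = v_17(num) − v_17(den) = 2; compare against these criteria.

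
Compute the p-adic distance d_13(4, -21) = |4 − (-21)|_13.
d_13(4, -21) = 1

Step 1 — x − y = 4 − (-21) = 25. Step 2 — v_13(25) = 0 (factor: 25 = (13^0 · 25); the sign does not affect v_p). Step 3 — |x − y|_13 = 13^{0} = 1.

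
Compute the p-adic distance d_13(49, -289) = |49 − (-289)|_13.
d_13(49, -289) = 1/169

Step 1 — x − y = 49 − (-289) = 338. Step 2 — v_13(338) = 2 (factor: 338 = (13^2 · 2); the sign does not affect v_p). Step 3 — |x − y|_13 = 13^{-2} = 1/169.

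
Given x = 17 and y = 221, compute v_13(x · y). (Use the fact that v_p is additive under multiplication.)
v_13(3757) = 1

v_p(x) = 0 (factor: 17 = 13^0 · 17); v_p(y) = 1 (factor: 221 = 13^1 · 17). Additivity: v_p(xy) = v_p(x) + v_p(y) = 0 + 1 = 1. (Direct check: xy = 3757 = 13^1 · (289).)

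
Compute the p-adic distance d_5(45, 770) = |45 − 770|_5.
d_5(45, 770) = 1/25

Step 1 — x − y = 45 − 770 = -725. Step 2 — v_5(-725) = 2 (factor: -725 = −(5^2 · 29); the sign does not affect v_p). Step 3 — |x − y|_5 = 5^{-2} = 1/25.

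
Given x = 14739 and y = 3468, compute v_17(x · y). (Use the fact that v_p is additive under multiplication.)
v_17(51114852) = 5

v_p(x) = 3 (factor: 14739 = 17^3 · 3); v_p(y) = 2 (factor: 3468 = 17^2 · 12). Additivity: v_p(xy) = v_p(x) + v_p(y) = 3 + 2 = 5. (Direct check: xy = 51114852 = 17^5 · (36).)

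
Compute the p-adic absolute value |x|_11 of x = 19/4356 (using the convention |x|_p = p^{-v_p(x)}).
|19/4356|_11 = 121

Step 1 — compute v_11(x) by factoring powers of 11 out of the numerator and denominator: v_11(19/4356) = -2. Step 2 — apply |x|_p = p^{-v_p(x)} = 11^{2} = 121.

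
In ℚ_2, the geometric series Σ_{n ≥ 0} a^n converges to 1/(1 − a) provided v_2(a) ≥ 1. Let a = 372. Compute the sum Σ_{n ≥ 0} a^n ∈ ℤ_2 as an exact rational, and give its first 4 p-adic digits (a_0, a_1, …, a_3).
Σ a^n = 1/(1 − a) = -1/371;  first 4 digits = (1, 0, 1, 0)

v_2(a) = 2 ≥ 1, so the series converges in ℤ_2 to 1/(1 − a) = 1/(1 − 372) = -1/371. Expand this rational in ℤ_2: compute digits iteratively via d_i = x_i mod 2, x_{i+1} = (x_i − d_i)/2. The first 4 digits are (1, 0, 1, 0).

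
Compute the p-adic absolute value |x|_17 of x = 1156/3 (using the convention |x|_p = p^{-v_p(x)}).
|1156/3|_17 = 1/289

Step 1 — compute v_17(x) by factoring powers of 17 out of the numerator and denominator: v_17(1156/3) = 2. Step 2 — apply |x|_p = p^{-v_p(x)} = 17^{-2} = 1/289.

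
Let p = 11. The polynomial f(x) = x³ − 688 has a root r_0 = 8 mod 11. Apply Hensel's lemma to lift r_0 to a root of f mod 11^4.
r_3 = 8368 (mod 14641)

Hensel: r_{i+1} = r_i − f(r_i)/f′(r_i) mod 11^{i+2}, where f′(x) = 3x². Iterate:
  r_0 = 8 (mod 11)
  r_1 = 19 (mod 121)
  r_2 = 382 (mod 1331)
  r_3 = 8368 (mod 14641)
Final: r = 8368 with f(r) ≡ 0 mod 11^4.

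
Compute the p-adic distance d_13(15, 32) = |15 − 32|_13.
d_13(15, 32) = 1

Step 1 — x − y = 15 − 32 = -17. Step 2 — v_13(-17) = 0 (factor: -17 = −(13^0 · 17); the sign does not affect v_p). Step 3 — |x − y|_13 = 13^{0} = 1.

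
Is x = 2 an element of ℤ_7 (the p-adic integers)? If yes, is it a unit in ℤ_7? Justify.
x ∈ ℤ_7^× (unit); v_7(x) = 0

ℤ_7 = {x ∈ ℚ_7 : v_7(x) ≥ 0} and ℤ_7^× = {x ∈ ℤ_7 : v_7(x) = 0}. Here v_7(2) = v_7(num) − v_7(den) = 0; compare against these criteria.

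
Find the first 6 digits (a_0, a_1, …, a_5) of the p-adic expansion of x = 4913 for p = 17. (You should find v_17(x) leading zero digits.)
(a_0, …, a_5) = (0, 0, 0, 1, 0, 0)

v_17(4913) = 3, so a_0 = ... = a_2 = 0. Factor out: x = 17^3 · u with u = 1 a unit in ℤ_17. Expand u iteratively via a_{v+i} = u_i mod 17, u_{i+1} = (u_i − a_{v+i})/17:
  u_0 = 1;  a_3 = 1;  u_1 = (u_0 − 1)/17 = 0
  u_1 = 0;  a_4 = 0;  u_2 = (u_1 − 0)/17 = 0
  u_2 = 0;  a_5 = 0;  u_3 = (u_2 − 0)/17 = 0
Digits: (0, 0, 0, 1, 0, 0).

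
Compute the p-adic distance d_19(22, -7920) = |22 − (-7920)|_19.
d_19(22, -7920) = 1/361

Step 1 — x − y = 22 − (-7920) = 7942. Step 2 — v_19(7942) = 2 (factor: 7942 = (19^2 · 22); the sign does not affect v_p). Step 3 — |x − y|_19 = 19^{-2} = 1/361.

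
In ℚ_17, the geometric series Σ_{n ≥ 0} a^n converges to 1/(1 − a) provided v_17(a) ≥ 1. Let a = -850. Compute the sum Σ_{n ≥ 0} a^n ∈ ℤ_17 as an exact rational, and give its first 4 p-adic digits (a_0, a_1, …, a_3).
Σ a^n = 1/(1 − a) = 1/851;  first 4 digits = (1, 1, 15, 11)

v_17(a) = 1 ≥ 1, so the series converges in ℤ_17 to 1/(1 − a) = 1/(1 − (-850)) = 1/851. Expand this rational in ℤ_17: compute digits iteratively via d_i = x_i mod 17, x_{i+1} = (x_i − d_i)/17. The first 4 digits are (1, 1, 15, 11).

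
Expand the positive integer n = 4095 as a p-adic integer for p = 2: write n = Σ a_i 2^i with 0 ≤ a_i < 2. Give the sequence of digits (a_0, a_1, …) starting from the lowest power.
(a_0, a_1, …) = (1, 1, 1, 1, 1, 1, 1, 1, 1, 1, 1, 1)

Repeated division by 2 gives the digits low-to-high: 4095 = 1 + 1·2^1 + 1·2^2 + 1·2^3 + 1·2^4 + 1·2^5 + 1·2^6 + 1·2^7 + 1·2^8 + 1·2^9 + 1·2^10 + 1·2^11. Digit sequence: (1, 1, 1, 1, 1, 1, 1, 1, 1, 1, 1, 1).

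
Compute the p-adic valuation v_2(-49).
v_2(-49) = 0

v_2(n) is the largest exponent k such that 2^k divides n. Factor out: -49 = -2^0 · 49. (Sign doesn't affect v_p.) So v_2(-49) = 0.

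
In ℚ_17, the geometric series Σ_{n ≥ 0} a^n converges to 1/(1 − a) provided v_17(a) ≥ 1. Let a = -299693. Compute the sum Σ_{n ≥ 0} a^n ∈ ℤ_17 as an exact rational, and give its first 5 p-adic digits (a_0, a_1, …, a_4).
Σ a^n = 1/(1 − a) = 1/299694;  first 5 digits = (1, 0, 0, 7, 13)

v_17(a) = 3 ≥ 1, so the series converges in ℤ_17 to 1/(1 − a) = 1/(1 − (-299693)) = 1/299694. Expand this rational in ℤ_17: compute digits iteratively via d_i = x_i mod 17, x_{i+1} = (x_i − d_i)/17. The first 5 digits are (1, 0, 0, 7, 13).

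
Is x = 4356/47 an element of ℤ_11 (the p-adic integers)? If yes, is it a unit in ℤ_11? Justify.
x ∈ ℤ_11 but not a unit; v_11(x) = 2 > 0

ℤ_11 = {x ∈ ℚ_11 : v_11(x) ≥ 0} and ℤ_11^× = {x ∈ ℤ_11 : v_11(x) = 0}. Here v_11(4356/47) = v_11(num) − v_11(den) = 2; compare against these criteria.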